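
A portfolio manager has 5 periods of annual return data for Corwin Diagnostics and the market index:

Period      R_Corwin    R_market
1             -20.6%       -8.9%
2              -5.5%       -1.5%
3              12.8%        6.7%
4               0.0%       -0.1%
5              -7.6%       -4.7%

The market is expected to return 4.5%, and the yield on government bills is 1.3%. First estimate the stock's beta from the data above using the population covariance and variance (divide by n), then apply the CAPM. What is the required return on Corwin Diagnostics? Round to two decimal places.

Mean R_i = (-20.6 − 5.5 + 12.8 + 0.0 − 7.6) / 5 = -4.1800%
Mean R_m = (-8.9 − 1.5 + 6.7 − 0.1 − 4.7) / 5 = -1.7000%
Σ(R_i − R̄_i)(R_m − R̄_m) = 277.5400  ⇒  Cov = 277.5400 / 5 = 55.5080
Σ(R_m − R̄_m)² = 134.0000  ⇒  Var(R_m) = 134.0000 / 5 = 26.8000
β = Cov / Var(R_m) = 55.5080 / 26.8000 = 2.0712
MRP = 4.5% − 1.3% = 3.20%
E(R) = R_f + β × MRP = 1.3% + 2.0712 × 3.2% = 7.93%

7.93%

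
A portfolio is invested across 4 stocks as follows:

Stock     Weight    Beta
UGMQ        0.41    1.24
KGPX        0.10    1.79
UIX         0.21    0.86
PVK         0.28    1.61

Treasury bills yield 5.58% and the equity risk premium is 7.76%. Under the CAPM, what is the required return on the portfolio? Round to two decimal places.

15.81%

β_P = Σ w_i β_i = 0.41×1.24 + 0.10×1.79 + 0.21×0.86 + 0.28×1.61 = 1.3188
E(R_P) = R_f + β_P × MRP = 5.58% + 1.3188 × 7.76% = 15.81%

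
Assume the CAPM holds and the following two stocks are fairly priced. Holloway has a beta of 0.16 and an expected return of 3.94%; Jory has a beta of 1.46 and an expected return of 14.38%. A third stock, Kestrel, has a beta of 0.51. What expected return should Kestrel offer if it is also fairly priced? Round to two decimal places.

MRP (SML slope) = (14.38% − 3.94%) / (1.46 − 0.16) = 10.44% / 1.30 = 8.0308%
R_f (intercept) = 3.94% − 0.16 × 8.0308% = 2.6551%
E(R_Kestrel) = R_f + β × MRP = 2.6551% + 0.51 × 8.0308% = 6.75%

6.75%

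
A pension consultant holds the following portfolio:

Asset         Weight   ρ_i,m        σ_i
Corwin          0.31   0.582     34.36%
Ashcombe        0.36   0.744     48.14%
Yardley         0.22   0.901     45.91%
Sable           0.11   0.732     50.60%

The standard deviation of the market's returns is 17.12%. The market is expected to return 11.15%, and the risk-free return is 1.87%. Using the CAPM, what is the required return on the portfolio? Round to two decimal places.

β_Corwin = 0.582 × 34.36% / 17.12% = 1.1681
β_Ashcombe = 0.744 × 48.14% / 17.12% = 2.0921
β_Yardley = 0.901 × 45.91% / 17.12% = 2.4162
β_Sable = 0.732 × 50.60% / 17.12% = 2.1635
β_P = Σ w_i β_i = 0.31×1.1681 + 0.36×2.0921 + 0.22×2.4162 + 0.11×2.1635 = 1.8848
MRP = 11.15% − 1.87% = 9.28%
E(R_P) = R_f + β_P × MRP = 1.87% + 1.8848 × 9.28% = 19.36%

19.36%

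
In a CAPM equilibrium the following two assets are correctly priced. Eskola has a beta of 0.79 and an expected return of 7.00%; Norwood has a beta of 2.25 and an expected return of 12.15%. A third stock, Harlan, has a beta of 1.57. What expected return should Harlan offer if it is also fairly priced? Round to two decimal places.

9.75%

MRP (SML slope) = (12.15% − 7.00%) / (2.25 − 0.79) = 5.15% / 1.46 = 3.5274%
R_f (intercept) = 7.00% − 0.79 × 3.5274% = 4.2134%
E(R_Harlan) = R_f + β × MRP = 4.2134% + 1.57 × 3.5274% = 9.75%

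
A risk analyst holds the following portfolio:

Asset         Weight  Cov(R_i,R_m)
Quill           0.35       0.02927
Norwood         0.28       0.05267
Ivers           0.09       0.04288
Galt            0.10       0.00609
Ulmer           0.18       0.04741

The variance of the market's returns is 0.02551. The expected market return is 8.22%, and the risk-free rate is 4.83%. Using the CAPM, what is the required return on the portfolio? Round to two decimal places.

9.88%

β_Quill = 0.02927 / 0.02551 = 1.1474
β_Norwood = 0.05267 / 0.02551 = 2.0647
β_Ivers = 0.04288 / 0.02551 = 1.6809
β_Galt = 0.00609 / 0.02551 = 0.2387
β_Ulmer = 0.04741 / 0.02551 = 1.8585
β_P = Σ w_i β_i = 0.35×1.1474 + 0.28×2.0647 + 0.09×1.6809 + 0.10×0.2387 + 0.18×1.8585 = 1.4894
MRP = 8.22% − 4.83% = 3.39%
E(R_P) = R_f + β_P × MRP = 4.83% + 1.4894 × 3.39% = 9.88%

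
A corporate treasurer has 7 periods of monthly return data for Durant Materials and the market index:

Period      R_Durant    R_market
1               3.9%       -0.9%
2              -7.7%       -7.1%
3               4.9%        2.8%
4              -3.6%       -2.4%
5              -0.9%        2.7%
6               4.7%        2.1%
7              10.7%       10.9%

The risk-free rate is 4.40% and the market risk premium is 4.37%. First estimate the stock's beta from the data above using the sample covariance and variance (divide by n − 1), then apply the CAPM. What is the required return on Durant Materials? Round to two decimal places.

Mean R_i = (3.9 − 7.7 + 4.9 − 3.6 − 0.9 + 4.7 + 10.7) / 7 = 1.7143%
Mean R_m = (-0.9 − 7.1 + 2.8 − 2.4 + 2.7 + 2.1 + 10.9) / 7 = 1.1571%
Σ(R_i − R̄_i)(R_m − R̄_m) = 183.7043  ⇒  Cov = 183.7043 / 6 = 30.6174
Σ(R_m − R̄_m)² = 185.9571  ⇒  Var(R_m) = 185.9571 / 6 = 30.9929
β = Cov / Var(R_m) = 30.6174 / 30.9929 = 0.9879
E(R) = R_f + β × MRP = 4.40% + 0.9879 × 4.37% = 8.72%

8.72%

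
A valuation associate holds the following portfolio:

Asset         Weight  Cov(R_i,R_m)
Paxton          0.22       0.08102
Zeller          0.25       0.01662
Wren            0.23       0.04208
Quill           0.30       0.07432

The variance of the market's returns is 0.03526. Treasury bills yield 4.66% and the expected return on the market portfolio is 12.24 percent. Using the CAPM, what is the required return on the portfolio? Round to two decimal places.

β_Paxton = 0.08102 / 0.03526 = 2.2978
β_Zeller = 0.01662 / 0.03526 = 0.4714
β_Wren = 0.04208 / 0.03526 = 1.1934
β_Quill = 0.07432 / 0.03526 = 2.1078
β_P = Σ w_i β_i = 0.22×2.2978 + 0.25×0.4714 + 0.23×1.1934 + 0.30×2.1078 = 1.5302
MRP = 12.24% − 4.66% = 7.58%
E(R_P) = R_f + β_P × MRP = 4.66% + 1.5302 × 7.58% = 16.26%

16.26%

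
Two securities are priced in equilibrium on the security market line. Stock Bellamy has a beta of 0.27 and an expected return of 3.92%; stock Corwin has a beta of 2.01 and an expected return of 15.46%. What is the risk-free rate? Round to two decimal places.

2.13%

Both satisfy E(R) = R_f + β·MRP, so the slope of the SML is
MRP = (15.46% − 3.92%) / (2.01 − 0.27) = 11.54% / 1.74 = 6.6322%
R_f = E(R_Bellamy) − β_Bellamy·MRP = 3.92% − 0.27 × 6.6322% = 2.1293%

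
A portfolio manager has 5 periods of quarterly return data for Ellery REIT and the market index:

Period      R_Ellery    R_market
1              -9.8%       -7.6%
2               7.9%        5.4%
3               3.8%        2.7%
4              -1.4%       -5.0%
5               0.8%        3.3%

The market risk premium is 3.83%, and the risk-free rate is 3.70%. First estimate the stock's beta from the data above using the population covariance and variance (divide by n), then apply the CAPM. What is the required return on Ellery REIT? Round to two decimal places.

7.75%

Mean R_i = (-9.8 + 7.9 + 3.8 − 1.4 + 0.8) / 5 = 0.2600%
Mean R_m = (-7.6 + 5.4 + 2.7 − 5.0 + 3.3) / 5 = -0.2400%
Σ(R_i − R̄_i)(R_m − R̄_m) = 137.3520  ⇒  Cov = 137.3520 / 5 = 27.4704
Σ(R_m − R̄_m)² = 129.8120  ⇒  Var(R_m) = 129.8120 / 5 = 25.9624
β = Cov / Var(R_m) = 27.4704 / 25.9624 = 1.0581
E(R) = R_f + β × MRP = 3.70% + 1.0581 × 3.83% = 7.75%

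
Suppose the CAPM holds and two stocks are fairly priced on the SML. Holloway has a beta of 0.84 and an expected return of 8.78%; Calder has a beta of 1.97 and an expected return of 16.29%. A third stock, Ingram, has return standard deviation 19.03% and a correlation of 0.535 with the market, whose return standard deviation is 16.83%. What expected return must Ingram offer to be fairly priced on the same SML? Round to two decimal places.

7.22%

MRP = (16.29% − 8.78%) / (1.97 − 0.84) = 6.6460%
R_f = 8.78% − 0.84 × 6.6460% = 3.1974%
β_Ingram = ρ·σ_i/σ_m = 0.535 × 19.03 / 16.83 = 0.6049
E(R_Ingram) = R_f + β × MRP = 3.1974% + 0.6049 × 6.6460% = 7.22%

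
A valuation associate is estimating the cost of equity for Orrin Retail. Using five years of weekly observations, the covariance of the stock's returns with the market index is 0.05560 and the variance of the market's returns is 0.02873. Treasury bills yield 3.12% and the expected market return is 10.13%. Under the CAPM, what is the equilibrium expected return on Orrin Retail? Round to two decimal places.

β = Cov(R_i, R_m) / Var(R_m) = 0.05560 / 0.02873 = 1.9353
MRP = 10.13% − 3.12% = 7.01%
E(R) = R_f + β × MRP = 3.12% + 1.9353 × 7.01% = 16.69%

16.69%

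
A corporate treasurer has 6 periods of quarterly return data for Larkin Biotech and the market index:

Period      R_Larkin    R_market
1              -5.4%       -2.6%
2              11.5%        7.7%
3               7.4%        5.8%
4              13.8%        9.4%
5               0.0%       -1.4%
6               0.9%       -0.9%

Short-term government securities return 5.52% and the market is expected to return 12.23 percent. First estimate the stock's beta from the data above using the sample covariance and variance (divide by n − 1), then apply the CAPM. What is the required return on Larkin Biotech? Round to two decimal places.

14.83%

Mean R_i = (-5.4 + 11.5 + 7.4 + 13.8 + 0.0 + 0.9) / 6 = 4.7000%
Mean R_m = (-2.6 + 7.7 + 5.8 + 9.4 − 1.4 − 0.9) / 6 = 3.0000%
Σ(R_i − R̄_i)(R_m − R̄_m) = 189.8200  ⇒  Cov = 189.8200 / 5 = 37.9640
Σ(R_m − R̄_m)² = 136.8200  ⇒  Var(R_m) = 136.8200 / 5 = 27.3640
β = Cov / Var(R_m) = 37.9640 / 27.3640 = 1.3874
MRP = 12.23% − 5.52% = 6.71%
E(R) = R_f + β × MRP = 5.52% + 1.3874 × 6.71% = 14.83%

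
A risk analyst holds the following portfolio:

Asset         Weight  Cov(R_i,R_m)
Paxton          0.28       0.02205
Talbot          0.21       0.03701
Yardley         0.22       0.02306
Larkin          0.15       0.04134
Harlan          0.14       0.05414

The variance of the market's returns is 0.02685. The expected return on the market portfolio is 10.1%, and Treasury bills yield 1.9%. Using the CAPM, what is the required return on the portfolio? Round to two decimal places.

11.92%

β_Paxton = 0.02205 / 0.02685 = 0.8212
β_Talbot = 0.03701 / 0.02685 = 1.3784
β_Yardley = 0.02306 / 0.02685 = 0.8588
β_Larkin = 0.04134 / 0.02685 = 1.5397
β_Harlan = 0.05414 / 0.02685 = 2.0164
β_P = Σ w_i β_i = 0.28×0.8212 + 0.21×1.3784 + 0.22×0.8588 + 0.15×1.5397 + 0.14×2.0164 = 1.2216
MRP = 10.1% − 1.9% = 8.20%
E(R_P) = R_f + β_P × MRP = 1.9% + 1.2216 × 8.2% = 11.92%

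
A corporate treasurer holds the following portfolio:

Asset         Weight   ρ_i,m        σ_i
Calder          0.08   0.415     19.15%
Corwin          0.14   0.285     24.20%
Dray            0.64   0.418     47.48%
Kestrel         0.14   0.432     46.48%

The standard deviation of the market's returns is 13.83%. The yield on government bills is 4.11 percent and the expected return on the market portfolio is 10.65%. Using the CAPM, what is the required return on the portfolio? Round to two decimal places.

β_Calder = 0.415 × 19.15% / 13.83% = 0.5746
β_Corwin = 0.285 × 24.20% / 13.83% = 0.4987
β_Dray = 0.418 × 47.48% / 13.83% = 1.4350
β_Kestrel = 0.432 × 46.48% / 13.83% = 1.4519
β_P = Σ w_i β_i = 0.08×0.5746 + 0.14×0.4987 + 0.64×1.4350 + 0.14×1.4519 = 1.2375
MRP = 10.65% − 4.11% = 6.54%
E(R_P) = R_f + β_P × MRP = 4.11% + 1.2375 × 6.54% = 12.20%

12.20%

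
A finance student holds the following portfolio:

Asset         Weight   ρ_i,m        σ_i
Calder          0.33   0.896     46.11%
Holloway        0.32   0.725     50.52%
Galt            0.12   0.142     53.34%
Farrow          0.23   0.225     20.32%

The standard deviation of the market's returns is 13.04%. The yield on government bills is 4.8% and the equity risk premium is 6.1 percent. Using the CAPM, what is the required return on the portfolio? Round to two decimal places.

17.58%

β_Calder = 0.896 × 46.11% / 13.04% = 3.1683
β_Holloway = 0.725 × 50.52% / 13.04% = 2.8088
β_Galt = 0.142 × 53.34% / 13.04% = 0.5808
β_Farrow = 0.225 × 20.32% / 13.04% = 0.3506
β_P = Σ w_i β_i = 0.33×3.1683 + 0.32×2.8088 + 0.12×0.5808 + 0.23×0.3506 = 2.0947
E(R_P) = R_f + β_P × MRP = 4.8% + 2.0947 × 6.1% = 17.58%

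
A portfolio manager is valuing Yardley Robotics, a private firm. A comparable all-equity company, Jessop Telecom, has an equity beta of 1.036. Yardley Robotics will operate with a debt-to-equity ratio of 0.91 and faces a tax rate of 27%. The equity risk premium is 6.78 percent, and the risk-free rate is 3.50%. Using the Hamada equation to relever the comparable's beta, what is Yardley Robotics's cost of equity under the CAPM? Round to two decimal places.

15.19%

β_L = β_U × [1 + (1 − t)(D/E)] = 1.036 × [1 + (1 − 0.27) × 0.91]
    = 1.036 × [1 + 0.73 × 0.91] = 1.036 × 1.6643 = 1.7242
E(R) = R_f + β_L × MRP = 3.50% + 1.7242 × 6.78% = 15.19%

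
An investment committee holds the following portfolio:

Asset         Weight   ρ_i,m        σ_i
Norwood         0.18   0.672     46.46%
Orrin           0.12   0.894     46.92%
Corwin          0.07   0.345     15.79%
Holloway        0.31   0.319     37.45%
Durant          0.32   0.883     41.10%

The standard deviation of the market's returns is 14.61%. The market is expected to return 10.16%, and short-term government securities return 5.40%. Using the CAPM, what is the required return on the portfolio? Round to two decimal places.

β_Norwood = 0.672 × 46.46% / 14.61% = 2.1370
β_Orrin = 0.894 × 46.92% / 14.61% = 2.8711
β_Corwin = 0.345 × 15.79% / 14.61% = 0.3729
β_Holloway = 0.319 × 37.45% / 14.61% = 0.8177
β_Durant = 0.883 × 41.10% / 14.61% = 2.4840
β_P = Σ w_i β_i = 0.18×2.1370 + 0.12×2.8711 + 0.07×0.3729 + 0.31×0.8177 + 0.32×2.4840 = 1.8037
MRP = 10.16% − 5.40% = 4.76%
E(R_P) = R_f + β_P × MRP = 5.40% + 1.8037 × 4.76% = 13.99%

13.99%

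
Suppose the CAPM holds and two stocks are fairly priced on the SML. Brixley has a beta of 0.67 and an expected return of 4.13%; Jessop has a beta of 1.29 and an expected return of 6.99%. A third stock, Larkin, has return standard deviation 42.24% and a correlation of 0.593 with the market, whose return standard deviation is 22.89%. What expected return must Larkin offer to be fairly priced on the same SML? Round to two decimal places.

MRP = (6.99% − 4.13%) / (1.29 − 0.67) = 4.6129%
R_f = 4.13% − 0.67 × 4.6129% = 1.0394%
β_Larkin = ρ·σ_i/σ_m = 0.593 × 42.24 / 22.89 = 1.0943
E(R_Larkin) = R_f + β × MRP = 1.0394% + 1.0943 × 4.6129% = 6.09%

6.09%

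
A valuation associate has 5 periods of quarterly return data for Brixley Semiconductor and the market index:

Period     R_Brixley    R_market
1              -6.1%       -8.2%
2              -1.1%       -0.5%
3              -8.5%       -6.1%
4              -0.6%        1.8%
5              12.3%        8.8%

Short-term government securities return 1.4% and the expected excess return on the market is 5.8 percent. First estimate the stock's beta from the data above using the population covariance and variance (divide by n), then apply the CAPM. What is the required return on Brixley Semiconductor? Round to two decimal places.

Mean R_i = (-6.1 − 1.1 − 8.5 − 0.6 + 12.3) / 5 = -0.8000%
Mean R_m = (-8.2 − 0.5 − 6.1 + 1.8 + 8.8) / 5 = -0.8400%
Σ(R_i − R̄_i)(R_m − R̄_m) = 206.2200  ⇒  Cov = 206.2200 / 5 = 41.2440
Σ(R_m − R̄_m)² = 181.8520  ⇒  Var(R_m) = 181.8520 / 5 = 36.3704
β = Cov / Var(R_m) = 41.2440 / 36.3704 = 1.1340
E(R) = R_f + β × MRP = 1.4% + 1.1340 × 5.8% = 7.98%

7.98%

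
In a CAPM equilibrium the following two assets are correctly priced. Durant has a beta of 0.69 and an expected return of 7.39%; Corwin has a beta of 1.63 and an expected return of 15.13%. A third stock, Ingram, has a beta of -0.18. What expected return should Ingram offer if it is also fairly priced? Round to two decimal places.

MRP (SML slope) = (15.13% − 7.39%) / (1.63 − 0.69) = 7.74% / 0.94 = 8.2340%
R_f (intercept) = 7.39% − 0.69 × 8.2340% = 1.7085%
E(R_Ingram) = R_f + β × MRP = 1.7085% + -0.18 × 8.2340% = 0.23%

0.23%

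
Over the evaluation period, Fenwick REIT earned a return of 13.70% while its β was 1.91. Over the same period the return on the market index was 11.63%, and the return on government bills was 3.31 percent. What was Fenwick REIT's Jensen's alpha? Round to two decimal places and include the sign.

Market excess return = 11.63% − 3.31% = 8.32%
CAPM benchmark = R_f + β(R_m − R_f) = 3.31% + 1.91 × 8.32% = 19.2012%
α = actual − benchmark = 13.70% − 19.2012% = -5.50%

-5.50%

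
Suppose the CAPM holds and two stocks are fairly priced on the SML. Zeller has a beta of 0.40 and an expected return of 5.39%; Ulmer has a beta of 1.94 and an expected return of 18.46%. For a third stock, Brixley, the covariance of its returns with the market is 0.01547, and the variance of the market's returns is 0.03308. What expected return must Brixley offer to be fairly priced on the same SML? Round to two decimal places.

MRP = (18.46% − 5.39%) / (1.94 − 0.40) = 8.4870%
R_f = 5.39% − 0.40 × 8.4870% = 1.9952%
β_Brixley = Cov / Var(R_m) = 0.01547 / 0.03308 = 0.4677
E(R_Brixley) = R_f + β × MRP = 1.9952% + 0.4677 × 8.4870% = 5.96%

5.96%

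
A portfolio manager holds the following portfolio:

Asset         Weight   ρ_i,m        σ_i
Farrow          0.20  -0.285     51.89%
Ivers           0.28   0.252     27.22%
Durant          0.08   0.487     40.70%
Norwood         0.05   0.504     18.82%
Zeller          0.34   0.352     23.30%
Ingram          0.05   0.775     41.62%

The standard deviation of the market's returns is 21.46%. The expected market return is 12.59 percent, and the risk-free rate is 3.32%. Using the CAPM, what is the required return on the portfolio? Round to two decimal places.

β_Farrow = -0.285 × 51.89% / 21.46% = -0.6891
β_Ivers = 0.252 × 27.22% / 21.46% = 0.3196
β_Durant = 0.487 × 40.70% / 21.46% = 0.9236
β_Norwood = 0.504 × 18.82% / 21.46% = 0.4420
β_Zeller = 0.352 × 23.30% / 21.46% = 0.3822
β_Ingram = 0.775 × 41.62% / 21.46% = 1.5031
β_P = Σ w_i β_i = 0.20×-0.6891 + 0.28×0.3196 + 0.08×0.9236 + 0.05×0.4420 + 0.34×0.3822 + 0.05×1.5031 = 0.2528
MRP = 12.59% − 3.32% = 9.27%
E(R_P) = R_f + β_P × MRP = 3.32% + 0.2528 × 9.27% = 5.66%

5.66%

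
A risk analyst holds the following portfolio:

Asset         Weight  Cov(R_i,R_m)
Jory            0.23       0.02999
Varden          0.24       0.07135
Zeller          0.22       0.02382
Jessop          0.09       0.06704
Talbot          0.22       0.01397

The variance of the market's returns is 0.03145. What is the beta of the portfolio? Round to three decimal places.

β_Jory = 0.02999 / 0.03145 = 0.9536
β_Varden = 0.07135 / 0.03145 = 2.2687
β_Zeller = 0.02382 / 0.03145 = 0.7574
β_Jessop = 0.06704 / 0.03145 = 2.1316
β_Talbot = 0.01397 / 0.03145 = 0.4442
β_P = Σ w_i β_i = 0.23×0.9536 + 0.24×2.2687 + 0.22×0.7574 + 0.09×2.1316 + 0.22×0.4442 = 1.2200

1.220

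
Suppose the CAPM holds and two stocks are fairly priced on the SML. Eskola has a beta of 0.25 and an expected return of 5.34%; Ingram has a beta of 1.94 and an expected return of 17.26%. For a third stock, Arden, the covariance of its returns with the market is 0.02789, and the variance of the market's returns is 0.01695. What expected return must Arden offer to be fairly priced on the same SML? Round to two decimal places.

15.18%

MRP = (17.26% − 5.34%) / (1.94 − 0.25) = 7.0533%
R_f = 5.34% − 0.25 × 7.0533% = 3.5767%
β_Arden = Cov / Var(R_m) = 0.02789 / 0.01695 = 1.6454
E(R_Arden) = R_f + β × MRP = 3.5767% + 1.6454 × 7.0533% = 15.18%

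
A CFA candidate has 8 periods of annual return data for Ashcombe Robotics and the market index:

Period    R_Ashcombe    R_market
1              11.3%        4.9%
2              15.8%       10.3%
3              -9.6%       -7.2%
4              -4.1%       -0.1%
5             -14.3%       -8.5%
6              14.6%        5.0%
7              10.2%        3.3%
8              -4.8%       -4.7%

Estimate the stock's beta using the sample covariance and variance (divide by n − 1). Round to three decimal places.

Mean R_i = (11.3 + 15.8 − 9.6 − 4.1 − 14.3 + 14.6 + 10.2 − 4.8) / 8 = 2.3875%
Mean R_m = (4.9 + 10.3 − 7.2 − 0.1 − 8.5 + 5.0 + 3.3 − 4.7) / 8 = 0.3750%
Σ(R_i − R̄_i)(R_m − R̄_m) = 531.2475  ⇒  Cov = 531.2475 / 7 = 75.8925
Σ(R_m − R̄_m)² = 311.0550  ⇒  Var(R_m) = 311.0550 / 7 = 44.4364
β = Cov / Var(R_m) = 75.8925 / 44.4364 = 1.7079

1.708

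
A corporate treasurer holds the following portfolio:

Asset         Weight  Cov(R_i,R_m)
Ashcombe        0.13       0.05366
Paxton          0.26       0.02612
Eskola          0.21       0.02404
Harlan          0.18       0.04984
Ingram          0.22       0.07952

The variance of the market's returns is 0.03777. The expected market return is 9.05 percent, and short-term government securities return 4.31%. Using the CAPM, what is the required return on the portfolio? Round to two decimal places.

9.99%

β_Ashcombe = 0.05366 / 0.03777 = 1.4207
β_Paxton = 0.02612 / 0.03777 = 0.6916
β_Eskola = 0.02404 / 0.03777 = 0.6365
β_Harlan = 0.04984 / 0.03777 = 1.3196
β_Ingram = 0.07952 / 0.03777 = 2.1054
β_P = Σ w_i β_i = 0.13×1.4207 + 0.26×0.6916 + 0.21×0.6365 + 0.18×1.3196 + 0.22×2.1054 = 1.1989
MRP = 9.05% − 4.31% = 4.74%
E(R_P) = R_f + β_P × MRP = 4.31% + 1.1989 × 4.74% = 9.99%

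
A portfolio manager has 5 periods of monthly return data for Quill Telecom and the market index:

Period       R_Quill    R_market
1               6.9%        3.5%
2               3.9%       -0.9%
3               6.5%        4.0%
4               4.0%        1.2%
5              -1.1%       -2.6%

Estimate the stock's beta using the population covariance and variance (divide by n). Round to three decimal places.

1.045

Mean R_i = (6.9 + 3.9 + 6.5 + 4.0 − 1.1) / 5 = 4.0400%
Mean R_m = (3.5 − 0.9 + 4.0 + 1.2 − 2.6) / 5 = 1.0400%
Σ(R_i − R̄_i)(R_m − R̄_m) = 33.2920  ⇒  Cov = 33.2920 / 5 = 6.6584
Σ(R_m − R̄_m)² = 31.8520  ⇒  Var(R_m) = 31.8520 / 5 = 6.3704
β = Cov / Var(R_m) = 6.6584 / 6.3704 = 1.0452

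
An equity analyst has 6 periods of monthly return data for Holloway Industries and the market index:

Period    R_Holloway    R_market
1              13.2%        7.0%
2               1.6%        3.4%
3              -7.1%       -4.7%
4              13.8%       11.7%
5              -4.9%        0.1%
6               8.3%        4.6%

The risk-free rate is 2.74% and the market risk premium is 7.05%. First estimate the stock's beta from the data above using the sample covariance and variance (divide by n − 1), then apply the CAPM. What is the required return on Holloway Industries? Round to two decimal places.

13.30%

Mean R_i = (13.2 + 1.6 − 7.1 + 13.8 − 4.9 + 8.3) / 6 = 4.1500%
Mean R_m = (7.0 + 3.4 − 4.7 + 11.7 + 0.1 + 4.6) / 6 = 3.6833%
Σ(R_i − R̄_i)(R_m − R̄_m) = 238.6450  ⇒  Cov = 238.6450 / 5 = 47.7290
Σ(R_m − R̄_m)² = 159.3083  ⇒  Var(R_m) = 159.3083 / 5 = 31.8617
β = Cov / Var(R_m) = 47.7290 / 31.8617 = 1.4980
E(R) = R_f + β × MRP = 2.74% + 1.4980 × 7.05% = 13.30%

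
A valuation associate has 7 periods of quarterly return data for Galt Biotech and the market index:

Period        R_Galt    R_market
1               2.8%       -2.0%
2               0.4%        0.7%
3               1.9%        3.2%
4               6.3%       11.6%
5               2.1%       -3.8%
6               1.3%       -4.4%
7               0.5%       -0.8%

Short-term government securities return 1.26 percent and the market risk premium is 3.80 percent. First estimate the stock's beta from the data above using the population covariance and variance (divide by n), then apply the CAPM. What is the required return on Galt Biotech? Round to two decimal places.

Mean R_i = (2.8 + 0.4 + 1.9 + 6.3 + 2.1 + 1.3 + 0.5) / 7 = 2.1857%
Mean R_m = (-2.0 + 0.7 + 3.2 + 11.6 − 3.8 − 4.4 − 0.8) / 7 = 0.6429%
Σ(R_i − R̄_i)(R_m − R̄_m) = 49.9043  ⇒  Cov = 49.9043 / 7 = 7.1292
Σ(R_m − R̄_m)² = 180.8371  ⇒  Var(R_m) = 180.8371 / 7 = 25.8339
β = Cov / Var(R_m) = 7.1292 / 25.8339 = 0.2760
E(R) = R_f + β × MRP = 1.26% + 0.2760 × 3.80% = 2.31%

2.31%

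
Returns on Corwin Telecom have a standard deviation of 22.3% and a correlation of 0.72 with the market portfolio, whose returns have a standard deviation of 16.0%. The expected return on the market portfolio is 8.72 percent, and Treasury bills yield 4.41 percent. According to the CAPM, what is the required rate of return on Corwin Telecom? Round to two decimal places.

8.74%

β = ρ × σ_i / σ_m = 0.72 × 22.3% / 16.0% = 1.0035
MRP = 8.72% − 4.41% = 4.31%
E(R) = 4.41% + 1.0035 × 4.31% = 8.74%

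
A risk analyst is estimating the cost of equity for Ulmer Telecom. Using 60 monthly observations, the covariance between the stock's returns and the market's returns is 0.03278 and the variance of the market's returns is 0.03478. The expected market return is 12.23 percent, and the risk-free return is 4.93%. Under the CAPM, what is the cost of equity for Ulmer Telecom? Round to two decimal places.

β = Cov(R_i, R_m) / Var(R_m) = 0.03278 / 0.03478 = 0.9425
MRP = 12.23% − 4.93% = 7.30%
E(R) = R_f + β × MRP = 4.93% + 0.9425 × 7.30% = 11.81%

11.81%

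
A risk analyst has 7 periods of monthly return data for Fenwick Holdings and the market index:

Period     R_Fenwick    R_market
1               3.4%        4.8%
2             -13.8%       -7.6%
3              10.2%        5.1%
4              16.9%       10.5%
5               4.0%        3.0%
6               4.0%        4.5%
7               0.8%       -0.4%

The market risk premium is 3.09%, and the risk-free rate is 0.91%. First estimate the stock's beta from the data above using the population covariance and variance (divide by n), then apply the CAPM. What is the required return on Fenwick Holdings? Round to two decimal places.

5.92%

Mean R_i = (3.4 − 13.8 + 10.2 + 16.9 + 4.0 + 4.0 + 0.8) / 7 = 3.6429%
Mean R_m = (4.8 − 7.6 + 5.1 + 10.5 + 3.0 + 4.5 − 0.4) / 7 = 2.8429%
Σ(R_i − R̄_i)(R_m − R̄_m) = 307.8571  ⇒  Cov = 307.8571 / 7 = 43.9796
Σ(R_m − R̄_m)² = 189.8971  ⇒  Var(R_m) = 189.8971 / 7 = 27.1282
β = Cov / Var(R_m) = 43.9796 / 27.1282 = 1.6212
E(R) = R_f + β × MRP = 0.91% + 1.6212 × 3.09% = 5.92%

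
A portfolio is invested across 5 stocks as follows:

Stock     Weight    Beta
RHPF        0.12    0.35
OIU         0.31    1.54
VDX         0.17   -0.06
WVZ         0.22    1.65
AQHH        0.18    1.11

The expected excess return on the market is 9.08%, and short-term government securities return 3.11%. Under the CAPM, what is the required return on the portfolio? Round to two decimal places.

12.84%

β_P = Σ w_i β_i = 0.12×0.35 + 0.31×1.54 + 0.17×-0.06 + 0.22×1.65 + 0.18×1.11 = 1.0720
E(R_P) = R_f + β_P × MRP = 3.11% + 1.0720 × 9.08% = 12.84%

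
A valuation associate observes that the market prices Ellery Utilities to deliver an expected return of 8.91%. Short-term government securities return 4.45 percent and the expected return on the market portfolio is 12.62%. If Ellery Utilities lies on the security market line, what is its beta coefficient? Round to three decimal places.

0.546

MRP = 12.62% − 4.45% = 8.17%
β = (E(R) − R_f) / MRP = (8.91% − 4.45%) / 8.17% = 4.46% / 8.17% = 0.546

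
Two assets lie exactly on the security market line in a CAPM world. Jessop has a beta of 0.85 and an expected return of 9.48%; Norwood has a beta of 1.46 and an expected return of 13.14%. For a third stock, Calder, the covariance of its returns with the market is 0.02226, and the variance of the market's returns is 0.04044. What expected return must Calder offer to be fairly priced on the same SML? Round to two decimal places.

MRP = (13.14% − 9.48%) / (1.46 − 0.85) = 6.0000%
R_f = 9.48% − 0.85 × 6.0000% = 4.3800%
β_Calder = Cov / Var(R_m) = 0.02226 / 0.04044 = 0.5504
E(R_Calder) = R_f + β × MRP = 4.3800% + 0.5504 × 6.0000% = 7.68%

7.68%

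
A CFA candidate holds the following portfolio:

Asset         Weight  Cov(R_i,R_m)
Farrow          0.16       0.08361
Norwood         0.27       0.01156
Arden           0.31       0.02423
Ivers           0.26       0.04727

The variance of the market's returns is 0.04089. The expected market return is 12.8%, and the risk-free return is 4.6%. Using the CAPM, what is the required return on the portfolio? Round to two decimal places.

β_Farrow = 0.08361 / 0.04089 = 2.0448
β_Norwood = 0.01156 / 0.04089 = 0.2827
β_Arden = 0.02423 / 0.04089 = 0.5926
β_Ivers = 0.04727 / 0.04089 = 1.1560
β_P = Σ w_i β_i = 0.16×2.0448 + 0.27×0.2827 + 0.31×0.5926 + 0.26×1.1560 = 0.8878
MRP = 12.8% − 4.6% = 8.20%
E(R_P) = R_f + β_P × MRP = 4.6% + 0.8878 × 8.2% = 11.88%

11.88%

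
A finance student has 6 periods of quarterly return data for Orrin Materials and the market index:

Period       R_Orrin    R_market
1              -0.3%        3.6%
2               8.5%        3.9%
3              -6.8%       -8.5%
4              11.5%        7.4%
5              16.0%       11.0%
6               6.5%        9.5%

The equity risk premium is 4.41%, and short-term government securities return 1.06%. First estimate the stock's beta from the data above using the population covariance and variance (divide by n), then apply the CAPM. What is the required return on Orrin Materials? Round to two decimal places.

5.62%

Mean R_i = (-0.3 + 8.5 − 6.8 + 11.5 + 16.0 + 6.5) / 6 = 5.9000%
Mean R_m = (3.6 + 3.9 − 8.5 + 7.4 + 11.0 + 9.5) / 6 = 4.4833%
Σ(R_i − R̄_i)(R_m − R̄_m) = 254.0100  ⇒  Cov = 254.0100 / 6 = 42.3350
Σ(R_m − R̄_m)² = 245.8283  ⇒  Var(R_m) = 245.8283 / 6 = 40.9714
β = Cov / Var(R_m) = 42.3350 / 40.9714 = 1.0333
E(R) = R_f + β × MRP = 1.06% + 1.0333 × 4.41% = 5.62%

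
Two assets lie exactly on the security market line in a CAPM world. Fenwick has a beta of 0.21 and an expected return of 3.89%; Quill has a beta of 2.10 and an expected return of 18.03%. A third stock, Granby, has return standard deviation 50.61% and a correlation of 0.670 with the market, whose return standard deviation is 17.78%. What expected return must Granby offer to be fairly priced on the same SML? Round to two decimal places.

16.59%

MRP = (18.03% − 3.89%) / (2.10 − 0.21) = 7.4815%
R_f = 3.89% − 0.21 × 7.4815% = 2.3189%
β_Granby = ρ·σ_i/σ_m = 0.670 × 50.61 / 17.78 = 1.9071
E(R_Granby) = R_f + β × MRP = 2.3189% + 1.9071 × 7.4815% = 16.59%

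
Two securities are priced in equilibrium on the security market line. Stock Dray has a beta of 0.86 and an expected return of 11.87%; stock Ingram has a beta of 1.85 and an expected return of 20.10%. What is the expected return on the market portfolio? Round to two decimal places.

Both satisfy E(R) = R_f + β·MRP, so the slope of the SML is
MRP = (20.10% − 11.87%) / (1.85 − 0.86) = 8.23% / 0.99 = 8.3131%
R_f = E(R_Dray) − β_Dray·MRP = 11.87% − 0.86 × 8.3131% = 4.7207%
E(R_m) = R_f + MRP = 4.7207% + 8.3131% = 13.03%

13.03%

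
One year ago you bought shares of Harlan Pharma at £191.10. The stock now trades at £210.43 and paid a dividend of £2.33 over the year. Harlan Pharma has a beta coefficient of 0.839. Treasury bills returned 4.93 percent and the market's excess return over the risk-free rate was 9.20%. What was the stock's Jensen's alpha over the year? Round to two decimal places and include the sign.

-1.31%

Realised HPR = (P1 + D1 − P0) / P0 = (210.43 + 2.33 − 191.10) / 191.10 = 21.66 / 191.10 = 11.3344%
CAPM required = R_f + β·MRP = 4.93% + 0.839 × 9.20% = 12.64880%
α = realised − required = 11.3344% − 12.64880% = -1.31%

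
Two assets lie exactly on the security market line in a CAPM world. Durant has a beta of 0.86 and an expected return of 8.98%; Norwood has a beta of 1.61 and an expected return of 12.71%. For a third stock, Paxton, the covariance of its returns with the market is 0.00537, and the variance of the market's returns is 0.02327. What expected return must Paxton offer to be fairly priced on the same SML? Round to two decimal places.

5.85%

MRP = (12.71% − 8.98%) / (1.61 − 0.86) = 4.9733%
R_f = 8.98% − 0.86 × 4.9733% = 4.7030%
β_Paxton = Cov / Var(R_m) = 0.00537 / 0.02327 = 0.2308
E(R_Paxton) = R_f + β × MRP = 4.7030% + 0.2308 × 4.9733% = 5.85%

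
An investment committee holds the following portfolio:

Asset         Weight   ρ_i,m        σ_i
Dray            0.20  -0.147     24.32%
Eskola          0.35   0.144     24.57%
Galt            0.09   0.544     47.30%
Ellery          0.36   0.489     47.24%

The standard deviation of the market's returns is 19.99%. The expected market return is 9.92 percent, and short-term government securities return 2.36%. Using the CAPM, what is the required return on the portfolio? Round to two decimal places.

β_Dray = -0.147 × 24.32% / 19.99% = -0.1788
β_Eskola = 0.144 × 24.57% / 19.99% = 0.1770
β_Galt = 0.544 × 47.30% / 19.99% = 1.2872
β_Ellery = 0.489 × 47.24% / 19.99% = 1.1556
β_P = Σ w_i β_i = 0.20×-0.1788 + 0.35×0.1770 + 0.09×1.2872 + 0.36×1.1556 = 0.5581
MRP = 9.92% − 2.36% = 7.56%
E(R_P) = R_f + β_P × MRP = 2.36% + 0.5581 × 7.56% = 6.58%

6.58%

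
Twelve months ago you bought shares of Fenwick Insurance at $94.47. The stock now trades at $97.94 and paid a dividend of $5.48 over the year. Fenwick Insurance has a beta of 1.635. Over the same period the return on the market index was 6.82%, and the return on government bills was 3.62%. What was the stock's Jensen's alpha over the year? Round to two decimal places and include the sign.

+0.62%

Realised HPR = (P1 + D1 − P0) / P0 = (97.94 + 5.48 − 94.47) / 94.47 = 8.95 / 94.47 = 9.4739%
MRP = 6.82% − 3.62% = 3.20%
CAPM required = R_f + β·MRP = 3.62% + 1.635 × 3.20% = 8.85200%
α = realised − required = 9.4739% − 8.85200% = +0.62%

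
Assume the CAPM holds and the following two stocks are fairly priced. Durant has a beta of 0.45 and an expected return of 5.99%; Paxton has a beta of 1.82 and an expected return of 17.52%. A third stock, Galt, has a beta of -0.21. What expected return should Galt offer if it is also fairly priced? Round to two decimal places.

MRP (SML slope) = (17.52% − 5.99%) / (1.82 − 0.45) = 11.53% / 1.37 = 8.4161%
R_f (intercept) = 5.99% − 0.45 × 8.4161% = 2.2028%
E(R_Galt) = R_f + β × MRP = 2.2028% + -0.21 × 8.4161% = 0.44%

0.44%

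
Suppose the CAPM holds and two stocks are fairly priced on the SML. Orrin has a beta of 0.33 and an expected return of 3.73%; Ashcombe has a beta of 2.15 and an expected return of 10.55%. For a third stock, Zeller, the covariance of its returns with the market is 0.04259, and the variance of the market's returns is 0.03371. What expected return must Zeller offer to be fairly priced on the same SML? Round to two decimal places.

7.23%

MRP = (10.55% − 3.73%) / (2.15 − 0.33) = 3.7473%
R_f = 3.73% − 0.33 × 3.7473% = 2.4934%
β_Zeller = Cov / Var(R_m) = 0.04259 / 0.03371 = 1.2634
E(R_Zeller) = R_f + β × MRP = 2.4934% + 1.2634 × 3.7473% = 7.23%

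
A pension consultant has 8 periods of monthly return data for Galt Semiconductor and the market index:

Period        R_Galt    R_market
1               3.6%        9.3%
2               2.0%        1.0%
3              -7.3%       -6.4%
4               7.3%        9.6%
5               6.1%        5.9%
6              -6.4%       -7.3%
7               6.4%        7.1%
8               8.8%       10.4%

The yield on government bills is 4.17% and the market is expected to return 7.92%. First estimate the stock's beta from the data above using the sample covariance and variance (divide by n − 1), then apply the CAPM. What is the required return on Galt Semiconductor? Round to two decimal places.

7.27%

Mean R_i = (3.6 + 2.0 − 7.3 + 7.3 + 6.1 − 6.4 + 6.4 + 8.8) / 8 = 2.5625%
Mean R_m = (9.3 + 1.0 − 6.4 + 9.6 + 5.9 − 7.3 + 7.1 + 10.4) / 8 = 3.7000%
Σ(R_i − R̄_i)(R_m − R̄_m) = 296.1000  ⇒  Cov = 296.1000 / 7 = 42.3000
Σ(R_m − R̄_m)² = 357.7600  ⇒  Var(R_m) = 357.7600 / 7 = 51.1086
β = Cov / Var(R_m) = 42.3000 / 51.1086 = 0.8276
MRP = 7.92% − 4.17% = 3.75%
E(R) = R_f + β × MRP = 4.17% + 0.8276 × 3.75% = 7.27%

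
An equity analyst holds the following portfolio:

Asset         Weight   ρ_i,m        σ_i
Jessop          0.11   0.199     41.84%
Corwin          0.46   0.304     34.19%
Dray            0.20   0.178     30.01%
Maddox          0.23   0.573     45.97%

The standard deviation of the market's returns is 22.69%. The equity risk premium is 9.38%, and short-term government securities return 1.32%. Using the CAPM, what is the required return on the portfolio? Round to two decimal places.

6.62%

β_Jessop = 0.199 × 41.84% / 22.69% = 0.3670
β_Corwin = 0.304 × 34.19% / 22.69% = 0.4581
β_Dray = 0.178 × 30.01% / 22.69% = 0.2354
β_Maddox = 0.573 × 45.97% / 22.69% = 1.1609
β_P = Σ w_i β_i = 0.11×0.3670 + 0.46×0.4581 + 0.20×0.2354 + 0.23×1.1609 = 0.5652
E(R_P) = R_f + β_P × MRP = 1.32% + 0.5652 × 9.38% = 6.62%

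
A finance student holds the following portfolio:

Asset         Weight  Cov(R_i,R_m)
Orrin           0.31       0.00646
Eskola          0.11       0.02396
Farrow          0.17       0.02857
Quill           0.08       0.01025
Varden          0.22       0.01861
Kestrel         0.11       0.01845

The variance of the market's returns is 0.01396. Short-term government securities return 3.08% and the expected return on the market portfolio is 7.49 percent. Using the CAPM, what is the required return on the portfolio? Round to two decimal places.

β_Orrin = 0.00646 / 0.01396 = 0.4628
β_Eskola = 0.02396 / 0.01396 = 1.7163
β_Farrow = 0.02857 / 0.01396 = 2.0466
β_Quill = 0.01025 / 0.01396 = 0.7342
β_Varden = 0.01861 / 0.01396 = 1.3331
β_Kestrel = 0.01845 / 0.01396 = 1.3216
β_P = Σ w_i β_i = 0.31×0.4628 + 0.11×1.7163 + 0.17×2.0466 + 0.08×0.7342 + 0.22×1.3331 + 0.11×1.3216 = 1.1776
MRP = 7.49% − 3.08% = 4.41%
E(R_P) = R_f + β_P × MRP = 3.08% + 1.1776 × 4.41% = 8.27%

8.27%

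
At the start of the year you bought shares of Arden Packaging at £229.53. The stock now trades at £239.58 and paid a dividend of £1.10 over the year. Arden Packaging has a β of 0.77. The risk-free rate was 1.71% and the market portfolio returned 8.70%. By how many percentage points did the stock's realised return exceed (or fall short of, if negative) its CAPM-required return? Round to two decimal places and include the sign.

-2.23%

Realised HPR = (P1 + D1 − P0) / P0 = (239.58 + 1.10 − 229.53) / 229.53 = 11.15 / 229.53 = 4.8578%
MRP = 8.70% − 1.71% = 6.99%
CAPM required = R_f + β·MRP = 1.71% + 0.77 × 6.99% = 7.0923%
α = realised − required = 4.8578% − 7.0923% = -2.23%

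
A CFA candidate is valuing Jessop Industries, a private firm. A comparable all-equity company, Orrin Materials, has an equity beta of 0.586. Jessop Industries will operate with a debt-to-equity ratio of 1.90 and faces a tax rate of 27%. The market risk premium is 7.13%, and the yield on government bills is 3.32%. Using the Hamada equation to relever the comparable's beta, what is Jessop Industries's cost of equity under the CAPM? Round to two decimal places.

13.29%

β_L = β_U × [1 + (1 − t)(D/E)] = 0.586 × [1 + (1 − 0.27) × 1.90]
    = 0.586 × [1 + 0.73 × 1.90] = 0.586 × 2.3870 = 1.3988
E(R) = R_f + β_L × MRP = 3.32% + 1.3988 × 7.13% = 13.29%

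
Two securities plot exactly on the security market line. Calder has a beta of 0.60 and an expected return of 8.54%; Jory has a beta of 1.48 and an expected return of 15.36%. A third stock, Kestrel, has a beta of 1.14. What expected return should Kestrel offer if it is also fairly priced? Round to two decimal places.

12.73%

MRP (SML slope) = (15.36% − 8.54%) / (1.48 − 0.60) = 6.82% / 0.88 = 7.7500%
R_f (intercept) = 8.54% − 0.60 × 7.7500% = 3.8900%
E(R_Kestrel) = R_f + β × MRP = 3.8900% + 1.14 × 7.7500% = 12.73%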